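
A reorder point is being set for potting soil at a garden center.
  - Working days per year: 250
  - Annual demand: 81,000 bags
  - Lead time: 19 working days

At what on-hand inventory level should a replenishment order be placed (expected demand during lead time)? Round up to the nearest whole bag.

6,156 bags

Daily demand d = 81,000 / 250 = 324.000 bags/day
Demand during lead time = 324.000 × 19 = 6,156.00
Reorder point = 6,156.00 → round up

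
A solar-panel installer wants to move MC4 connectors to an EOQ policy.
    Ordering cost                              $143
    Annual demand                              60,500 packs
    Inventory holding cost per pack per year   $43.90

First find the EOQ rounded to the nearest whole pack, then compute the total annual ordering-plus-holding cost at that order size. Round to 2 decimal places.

Q* = √(2·D·S / H) = √(2·60,500·143 / 43.9) = √394,145.8 ≈ 627.81 → Q = 628 packs
Orders/yr = 60,500/628 = 96.338; ordering cost = 96.338 × $143 = $13,776.27
Average inventory = 628/2 = 314; holding cost = 314 × $43.9 = $13,784.60
Total = $13,776.27 + $13,784.60 = $27,560.87

$27,560.87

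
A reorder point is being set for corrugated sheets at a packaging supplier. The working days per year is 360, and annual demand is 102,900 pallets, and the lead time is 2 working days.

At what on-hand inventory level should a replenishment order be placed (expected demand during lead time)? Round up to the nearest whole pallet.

572 pallets

Daily demand d = 102,900 / 360 = 285.833 pallets/day
Demand during lead time = 285.833 × 2 = 571.67
Reorder point = 571.67 → round up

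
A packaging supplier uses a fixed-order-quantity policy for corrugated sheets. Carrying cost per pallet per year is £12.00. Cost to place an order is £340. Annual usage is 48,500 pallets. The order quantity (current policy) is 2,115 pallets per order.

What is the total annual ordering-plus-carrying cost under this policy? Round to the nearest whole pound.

£20,487

Orders/yr = 48,500/2,115 = 22.931; ordering cost = 22.931 × £340 = £7,796.69
Average inventory = 2,115/2 = 1057.5; holding cost = 1057.5 × £12 = £12,690.00
Total = £7,796.69 + £12,690.00 = £20,486.69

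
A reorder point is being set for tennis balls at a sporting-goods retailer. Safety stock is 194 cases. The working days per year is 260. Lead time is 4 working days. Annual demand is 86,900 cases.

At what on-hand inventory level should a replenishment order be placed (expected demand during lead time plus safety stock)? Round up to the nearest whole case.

1,531 cases

Daily demand d = 86,900 / 260 = 334.231 cases/day
Demand during lead time = 334.231 × 4 = 1,336.92
Reorder point = 1,336.92 + 194 = 1,530.92 → round up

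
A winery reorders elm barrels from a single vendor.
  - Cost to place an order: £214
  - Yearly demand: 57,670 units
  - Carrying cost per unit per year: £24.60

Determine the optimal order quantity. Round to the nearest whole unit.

Optimal lot size Q* = (2 × 57,670 × £214 / £24.6)^½ ≈ 1,001.68

1,002 units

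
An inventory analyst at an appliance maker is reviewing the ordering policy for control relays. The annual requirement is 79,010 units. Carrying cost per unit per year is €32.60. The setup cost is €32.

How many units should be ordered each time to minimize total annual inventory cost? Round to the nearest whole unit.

Optimal lot size Q* = (2 × 79,010 × €32 / €32.6)^½ ≈ 393.84

394 units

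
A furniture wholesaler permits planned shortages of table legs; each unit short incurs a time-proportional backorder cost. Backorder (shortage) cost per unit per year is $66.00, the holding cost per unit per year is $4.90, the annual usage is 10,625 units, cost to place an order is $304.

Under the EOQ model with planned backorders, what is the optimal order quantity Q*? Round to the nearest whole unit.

Basic EOQ = √(2·10,625·304/4.9) = 1,148.202
Backorder adjustment √((H+b)/b) = √((4.9+66)/66) = 1.0365
Q* = 1,148.202 × 1.0365 ≈ 1,190.06

1,190 units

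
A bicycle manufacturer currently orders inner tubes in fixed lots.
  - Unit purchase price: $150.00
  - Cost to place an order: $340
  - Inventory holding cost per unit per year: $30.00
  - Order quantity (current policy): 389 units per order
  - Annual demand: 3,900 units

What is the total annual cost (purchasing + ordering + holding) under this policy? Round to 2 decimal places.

$594,243.74

Annual ordering cost = (D/Q)·S = (3,900/389) × 340 = $3,408.74
Annual holding cost  = (Q/2)·H = (389/2) × 30 = $5,835.00
Purchase cost = D·C = 3,900 × 150 = $585,000.00
Total = $3,408.74 + $5,835.00 + $585,000.00 = $594,243.74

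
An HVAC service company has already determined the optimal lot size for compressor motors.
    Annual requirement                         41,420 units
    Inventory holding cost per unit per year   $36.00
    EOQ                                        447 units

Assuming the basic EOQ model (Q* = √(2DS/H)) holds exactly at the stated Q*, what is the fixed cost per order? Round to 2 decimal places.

$86.83

From Q* = √(2DS/H) ⇒ Q*² = 2DS/H.
S = Q²H / (2D) = 447² × 36 / (2 × 41,420) = 86.8315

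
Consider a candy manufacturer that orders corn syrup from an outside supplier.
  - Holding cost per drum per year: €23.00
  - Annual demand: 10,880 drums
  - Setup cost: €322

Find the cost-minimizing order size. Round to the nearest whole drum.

EOQ = √(2DS/H) = √(2 × 10,880 × 322 / 23)
    = √(304,640.00) ≈ 551.94

552 drums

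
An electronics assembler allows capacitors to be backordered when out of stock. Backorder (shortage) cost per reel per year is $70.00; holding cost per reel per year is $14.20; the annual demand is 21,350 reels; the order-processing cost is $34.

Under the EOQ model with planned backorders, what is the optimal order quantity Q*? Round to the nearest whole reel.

351 reels

Q* = √(2DS/H) · √((H + b)/b)
   = √(2 × 21,350 × 34 / 14.2) · √((14.2 + 70) / 70)
   = 319.749 × 1.0967 ≈ 350.68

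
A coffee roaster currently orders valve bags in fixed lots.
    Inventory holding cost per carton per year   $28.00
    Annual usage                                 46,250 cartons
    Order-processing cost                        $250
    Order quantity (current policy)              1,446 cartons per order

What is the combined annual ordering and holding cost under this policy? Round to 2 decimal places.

Annual ordering cost = (D/Q)·S = (46,250/1,446) × 250 = $7,996.20
Annual holding cost  = (Q/2)·H = (1,446/2) × 28 = $20,244.00
Total = $7,996.20 + $20,244.00 = $28,240.20

$28,240.20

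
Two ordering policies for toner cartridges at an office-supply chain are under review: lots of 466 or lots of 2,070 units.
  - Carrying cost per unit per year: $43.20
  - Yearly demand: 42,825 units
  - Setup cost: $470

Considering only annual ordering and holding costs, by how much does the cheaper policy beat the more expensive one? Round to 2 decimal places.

$1,177.35

TC(Q) = (D/Q)S + (Q/2)H
TC(466) = (42,825/466)×470 + (466/2)×43.2 = $53,258.20
TC(2,070) = (42,825/2,070)×470 + (2,070/2)×43.2 = $54,435.55
|ΔTC| = |$53,258.20 − $54,435.55| = $1,177.35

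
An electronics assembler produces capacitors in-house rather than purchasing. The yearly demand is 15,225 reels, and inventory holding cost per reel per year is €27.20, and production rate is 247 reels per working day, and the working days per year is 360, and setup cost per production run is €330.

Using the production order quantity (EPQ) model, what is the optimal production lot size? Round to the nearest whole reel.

d = 15,225/360 = 42.2917 reels/day;  effective holding cost H(1 − d/p) = 27.2·(1 − 42.2917/247) = 22.54278
Q* = √(2DS / H_eff) = √(2·15,225·330 / 22.54278) ≈ 667.65

668 reels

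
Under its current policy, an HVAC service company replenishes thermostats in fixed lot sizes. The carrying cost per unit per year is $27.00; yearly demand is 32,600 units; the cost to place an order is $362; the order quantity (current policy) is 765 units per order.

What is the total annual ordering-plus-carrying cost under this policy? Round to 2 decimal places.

$25,753.91

Orders/yr = 32,600/765 = 42.614; ordering cost = 42.614 × $362 = $15,426.41
Average inventory = 765/2 = 382.5; holding cost = 382.5 × $27 = $10,327.50
Total = $15,426.41 + $10,327.50 = $25,753.91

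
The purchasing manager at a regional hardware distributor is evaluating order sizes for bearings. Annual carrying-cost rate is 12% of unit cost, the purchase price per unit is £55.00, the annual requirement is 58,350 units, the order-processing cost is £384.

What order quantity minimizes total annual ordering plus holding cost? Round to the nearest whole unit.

2,606 units

Holding cost per unit per year: H = 12% × £55 = £6.6000
EOQ = √(2DS/H) = √(2 × 58,350 × 384 / 6.6)
    = √(6,789,818.18) ≈ 2,605.73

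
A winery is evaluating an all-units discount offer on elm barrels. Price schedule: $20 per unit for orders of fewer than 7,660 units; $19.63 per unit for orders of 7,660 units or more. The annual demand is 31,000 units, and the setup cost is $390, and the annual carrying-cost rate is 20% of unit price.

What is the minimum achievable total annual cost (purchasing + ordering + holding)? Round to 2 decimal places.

$625,144.91

H₁ = 20%×$20 = $4.0000;  H₂ = 20%×$19.63 = $3.9260
EOQ₁ = √(2×31,000×390/4.0000) = 2,458.66  (< 7,660, feasible at tier 1)
EOQ₂ = √(2×31,000×390/3.9260) = 2,481.72  (< 7,660 → use Q = 7,660 at tier-2 price)
TC(tier 1 (EOQ₁), Q≈2,458.7) = $629,834.63
TC(tier 2, Q≈7,660.0) = $625,144.91
Minimum at tier 2: $625,144.91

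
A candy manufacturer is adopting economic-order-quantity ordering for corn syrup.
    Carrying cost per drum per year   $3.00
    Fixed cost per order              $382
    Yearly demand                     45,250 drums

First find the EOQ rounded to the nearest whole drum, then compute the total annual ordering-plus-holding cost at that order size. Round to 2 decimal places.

$10,183.96

Optimal lot size Q* = (2 × 45,250 × $382 / $3)^½ ≈ 3,394.65 → Q = 3,395 drums
Annual ordering cost = (D/Q)·S = (45,250/3,395) × 382 = $5,091.46
Annual holding cost  = (Q/2)·H = (3,395/2) × 3 = $5,092.50
Total = $5,091.46 + $5,092.50 = $10,183.96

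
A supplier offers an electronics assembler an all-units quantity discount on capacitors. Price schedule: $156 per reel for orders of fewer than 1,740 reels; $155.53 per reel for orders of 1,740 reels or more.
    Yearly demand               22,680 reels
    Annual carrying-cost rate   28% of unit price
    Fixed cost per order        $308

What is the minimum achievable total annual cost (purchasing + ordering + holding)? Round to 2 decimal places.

H₁ = 28%×$156 = $43.6800;  H₂ = 28%×$155.53 = $43.5484
EOQ₁ = √(2×22,680×308/43.6800) = 565.55  (< 1,740, feasible at tier 1)
EOQ₂ = √(2×22,680×308/43.5484) = 566.40  (< 1,740 → use Q = 1,740 at tier-2 price)
TC(tier 1 (EOQ₁), Q≈565.5) = $3,562,783.20
TC(tier 2, Q≈1,740.0) = $3,569,322.13
Minimum at tier 1 (EOQ₁): $3,562,783.20

$3,562,783.20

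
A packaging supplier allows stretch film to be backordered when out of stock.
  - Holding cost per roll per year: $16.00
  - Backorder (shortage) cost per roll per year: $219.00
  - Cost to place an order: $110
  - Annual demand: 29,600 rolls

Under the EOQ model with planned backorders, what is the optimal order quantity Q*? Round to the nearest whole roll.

661 rolls

Basic EOQ = √(2·29,600·110/16) = 637.966
Backorder adjustment √((H+b)/b) = √((16+219)/219) = 1.0359
Q* = 637.966 × 1.0359 ≈ 660.86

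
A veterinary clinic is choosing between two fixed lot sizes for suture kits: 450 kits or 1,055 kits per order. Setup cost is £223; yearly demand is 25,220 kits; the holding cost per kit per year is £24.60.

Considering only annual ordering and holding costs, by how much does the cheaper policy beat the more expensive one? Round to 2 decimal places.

£274.45

Annual cost at Q: ordering D·S/Q plus holding Q·H/2.
TC(450) = (25,220/450)×223 + (450/2)×24.6 = £18,032.91
TC(1,055) = (25,220/1,055)×223 + (1,055/2)×24.6 = £18,307.36
Cheaper: Q = 450.  Difference = £274.45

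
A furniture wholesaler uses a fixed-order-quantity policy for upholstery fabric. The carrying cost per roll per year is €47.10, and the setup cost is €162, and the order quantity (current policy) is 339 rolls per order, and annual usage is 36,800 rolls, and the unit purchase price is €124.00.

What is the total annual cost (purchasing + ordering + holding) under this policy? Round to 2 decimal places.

Annual ordering cost = (D/Q)·S = (36,800/339) × 162 = €17,585.84
Annual holding cost  = (Q/2)·H = (339/2) × 47.1 = €7,983.45
Purchase cost = D·C = 36,800 × 124 = €4,563,200.00
Total = €17,585.84 + €7,983.45 + €4,563,200.00 = €4,588,769.29

€4,588,769.29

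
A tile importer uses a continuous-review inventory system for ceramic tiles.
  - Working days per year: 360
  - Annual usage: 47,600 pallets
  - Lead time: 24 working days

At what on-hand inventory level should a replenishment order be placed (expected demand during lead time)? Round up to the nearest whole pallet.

Daily demand d = 47,600 / 360 = 132.222 pallets/day
Demand during lead time = 132.222 × 24 = 3,173.33
Reorder point = 3,173.33 → round up

3,174 pallets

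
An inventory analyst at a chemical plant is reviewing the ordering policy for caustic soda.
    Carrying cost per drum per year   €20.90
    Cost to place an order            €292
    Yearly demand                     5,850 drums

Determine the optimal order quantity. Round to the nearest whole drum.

EOQ = √(2DS/H) = √(2 × 5,850 × 292 / 20.9)
    = √(163,464.11) ≈ 404.31

404 drums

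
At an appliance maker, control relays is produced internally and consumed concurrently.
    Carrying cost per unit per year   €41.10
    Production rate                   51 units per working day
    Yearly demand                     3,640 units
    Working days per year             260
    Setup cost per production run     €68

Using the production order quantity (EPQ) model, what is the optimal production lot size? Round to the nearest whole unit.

129 units

d = 3,640/260 = 14.0000 units/day;  effective holding cost H(1 − d/p) = 41.1·(1 − 14.0000/51) = 29.81765
Q* = √(2DS / H_eff) = √(2·3,640·68 / 29.81765) ≈ 128.85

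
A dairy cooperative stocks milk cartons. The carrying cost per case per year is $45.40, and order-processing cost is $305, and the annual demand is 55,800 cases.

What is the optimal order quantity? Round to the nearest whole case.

866 cases

Optimal lot size Q* = (2 × 55,800 × $305 / $45.4)^½ ≈ 865.87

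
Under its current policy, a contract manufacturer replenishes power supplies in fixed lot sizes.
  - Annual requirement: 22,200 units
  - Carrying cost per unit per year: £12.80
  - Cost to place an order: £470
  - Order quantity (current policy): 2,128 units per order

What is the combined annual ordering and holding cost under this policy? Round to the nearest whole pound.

Annual ordering cost = (D/Q)·S = (22,200/2,128) × 470 = £4,903.20
Annual holding cost  = (Q/2)·H = (2,128/2) × 12.8 = £13,619.20
Total = £4,903.20 + £13,619.20 = £18,522.40

£18,522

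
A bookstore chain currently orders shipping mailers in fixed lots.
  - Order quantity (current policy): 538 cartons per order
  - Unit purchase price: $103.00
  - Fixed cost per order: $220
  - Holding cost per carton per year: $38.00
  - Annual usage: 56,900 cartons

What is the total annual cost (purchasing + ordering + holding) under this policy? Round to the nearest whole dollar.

$5,894,190

Ordering: D/Q × S = 56,900/538 × $220 = $23,267.66
Holding:  Q/2 × H = 538/2 × $38 = $10,222.00
Purchase cost = D·C = 56,900 × 103 = $5,860,700.00
Total = $23,267.66 + $10,222.00 + $5,860,700.00 = $5,894,189.66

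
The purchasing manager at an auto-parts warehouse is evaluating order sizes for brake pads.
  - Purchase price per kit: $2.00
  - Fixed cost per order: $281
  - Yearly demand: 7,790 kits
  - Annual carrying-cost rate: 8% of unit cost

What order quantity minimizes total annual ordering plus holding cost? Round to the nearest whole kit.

5,231 kits

H = i·C = 0.08 × $2 = $0.1600 per kit-year
EOQ = √(2DS/H) = √(2 × 7,790 × 281 / 0.16)
    = √(27,362,375.00) ≈ 5,230.91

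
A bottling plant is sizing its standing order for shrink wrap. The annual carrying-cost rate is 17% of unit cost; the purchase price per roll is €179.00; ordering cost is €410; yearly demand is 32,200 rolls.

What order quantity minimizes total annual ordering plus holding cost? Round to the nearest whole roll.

932 rolls

H = i·C = 0.17 × €179 = €30.4300 per roll-year
Q* = √(2·D·S / H) = √(2·32,200·410 / 30.43) = √867,696.4 ≈ 931.50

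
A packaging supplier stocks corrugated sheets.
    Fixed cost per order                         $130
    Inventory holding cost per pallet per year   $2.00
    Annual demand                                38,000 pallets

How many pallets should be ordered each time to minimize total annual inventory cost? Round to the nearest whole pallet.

2,223 pallets

Optimal lot size Q* = (2 × 38,000 × $130 / $2)^½ ≈ 2,222.61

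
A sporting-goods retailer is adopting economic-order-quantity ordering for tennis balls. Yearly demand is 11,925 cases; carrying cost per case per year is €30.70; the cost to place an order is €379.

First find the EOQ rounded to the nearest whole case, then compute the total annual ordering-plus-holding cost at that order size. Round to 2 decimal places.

Optimal lot size Q* = (2 × 11,925 × €379 / €30.7)^½ ≈ 542.62 → Q = 543 cases
Ordering: D/Q × S = 11,925/543 × €379 = €8,323.34
Holding:  Q/2 × H = 543/2 × €30.7 = €8,335.05
Total = €8,323.34 + €8,335.05 = €16,658.39

€16,658.39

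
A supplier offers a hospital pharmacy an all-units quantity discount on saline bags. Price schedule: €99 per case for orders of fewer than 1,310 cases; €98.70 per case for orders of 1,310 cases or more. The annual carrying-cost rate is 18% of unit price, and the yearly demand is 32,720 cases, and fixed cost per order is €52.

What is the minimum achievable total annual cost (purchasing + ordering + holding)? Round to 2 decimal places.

H₁ = 18%×€99 = €17.8200;  H₂ = 18%×€98.70 = €17.7660
EOQ₁ = √(2×32,720×52/17.8200) = 436.99  (< 1,310, feasible at tier 1)
EOQ₂ = √(2×32,720×52/17.7660) = 437.65  (< 1,310 → use Q = 1,310 at tier-2 price)
TC(tier 1 (EOQ₁), Q≈437.0) = €3,247,067.13
TC(tier 2, Q≈1,310.0) = €3,242,399.54
Minimum at tier 2: €3,242,399.54

€3,242,399.54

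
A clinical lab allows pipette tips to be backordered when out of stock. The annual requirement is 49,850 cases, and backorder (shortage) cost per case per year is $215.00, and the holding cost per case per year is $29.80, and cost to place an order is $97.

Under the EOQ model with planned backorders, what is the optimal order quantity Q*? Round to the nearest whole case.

608 cases

Basic EOQ = √(2·49,850·97/29.8) = 569.673
Backorder adjustment √((H+b)/b) = √((29.8+215)/215) = 1.0671
Q* = 569.673 × 1.0671 ≈ 607.87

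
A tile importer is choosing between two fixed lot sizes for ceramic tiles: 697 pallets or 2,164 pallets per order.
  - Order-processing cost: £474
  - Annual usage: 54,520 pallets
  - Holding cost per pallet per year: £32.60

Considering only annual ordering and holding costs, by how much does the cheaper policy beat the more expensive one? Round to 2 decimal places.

TC(Q) = (D/Q)S + (Q/2)H
TC(697) = (54,520/697)×474 + (697/2)×32.6 = £48,437.83
TC(2,164) = (54,520/2,164)×474 + (2,164/2)×32.6 = £47,215.20
Cheaper: Q = 2,164.  Difference = £1,222.63

£1,222.63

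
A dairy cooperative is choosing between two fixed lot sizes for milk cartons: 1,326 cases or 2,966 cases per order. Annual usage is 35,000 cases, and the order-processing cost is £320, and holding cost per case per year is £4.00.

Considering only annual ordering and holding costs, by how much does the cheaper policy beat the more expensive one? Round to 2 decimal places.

Annual cost at Q: ordering D·S/Q plus holding Q·H/2.
TC(1,326) = (35,000/1,326)×320 + (1,326/2)×4 = £11,098.46
TC(2,966) = (35,000/2,966)×320 + (2,966/2)×4 = £9,708.13
Cheaper: Q = 2,966.  Difference = £1,390.33

£1,390.33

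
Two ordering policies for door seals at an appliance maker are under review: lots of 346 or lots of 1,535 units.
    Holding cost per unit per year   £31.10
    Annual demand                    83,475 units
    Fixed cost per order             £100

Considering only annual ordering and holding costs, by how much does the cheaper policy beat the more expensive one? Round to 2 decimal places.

TC(Q) = (D/Q)S + (Q/2)H
TC(346) = (83,475/346)×100 + (346/2)×31.1 = £29,506.02
TC(1,535) = (83,475/1,535)×100 + (1,535/2)×31.1 = £29,307.36
|ΔTC| = |£29,506.02 − £29,307.36| = £198.66

£198.66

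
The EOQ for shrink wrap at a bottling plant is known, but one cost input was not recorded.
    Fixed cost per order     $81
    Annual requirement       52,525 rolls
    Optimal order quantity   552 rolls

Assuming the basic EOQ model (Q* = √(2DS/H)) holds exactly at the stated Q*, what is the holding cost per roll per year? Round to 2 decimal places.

Since Q* = (2DS/H)^½, squaring gives Q*²·H = 2DS.
H = 2DS / Q² = 2 × 52,525 × 81 / 552² = 27.9256

$27.93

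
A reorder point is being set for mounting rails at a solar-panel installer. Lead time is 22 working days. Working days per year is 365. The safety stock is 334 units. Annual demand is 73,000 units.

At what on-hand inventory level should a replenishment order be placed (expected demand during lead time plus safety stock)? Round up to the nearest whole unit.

4,734 units

Daily demand d = 73,000 / 365 = 200.000 units/day
Demand during lead time = 200.000 × 22 = 4,400.00
Reorder point = 4,400.00 + 334 = 4,734.00 → round up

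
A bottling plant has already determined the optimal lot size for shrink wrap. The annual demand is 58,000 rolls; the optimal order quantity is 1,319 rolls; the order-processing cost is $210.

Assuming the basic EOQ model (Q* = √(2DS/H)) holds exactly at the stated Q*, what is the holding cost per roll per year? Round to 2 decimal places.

EOQ relation: Q² = 2DS/H, so rearrange for the unknown.
H = 2DS / Q² = 2 × 58,000 × 210 / 1,319² = 14.0019

$14.00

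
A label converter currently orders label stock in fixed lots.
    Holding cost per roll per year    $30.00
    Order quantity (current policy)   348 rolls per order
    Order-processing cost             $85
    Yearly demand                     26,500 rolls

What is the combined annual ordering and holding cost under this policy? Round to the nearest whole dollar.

$11,693

Ordering: D/Q × S = 26,500/348 × $85 = $6,472.70
Holding:  Q/2 × H = 348/2 × $30 = $5,220.00
Total = $6,472.70 + $5,220.00 = $11,692.70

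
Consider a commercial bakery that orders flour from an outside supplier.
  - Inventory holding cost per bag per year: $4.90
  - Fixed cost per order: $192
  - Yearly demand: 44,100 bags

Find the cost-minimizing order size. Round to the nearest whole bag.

EOQ = √(2DS/H) = √(2 × 44,100 × 192 / 4.9)
    = √(3,456,000.00) ≈ 1,859.03

1,859 bags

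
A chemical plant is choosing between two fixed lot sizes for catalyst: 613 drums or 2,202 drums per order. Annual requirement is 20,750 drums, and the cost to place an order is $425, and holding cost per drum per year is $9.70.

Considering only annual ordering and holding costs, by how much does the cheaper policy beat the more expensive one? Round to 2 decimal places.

$2,674.68

Annual cost at Q: ordering D·S/Q plus holding Q·H/2.
TC(613) = (20,750/613)×425 + (613/2)×9.7 = $17,359.27
TC(2,202) = (20,750/2,202)×425 + (2,202/2)×9.7 = $14,684.58
Cheaper: Q = 2,202.  Difference = $2,674.68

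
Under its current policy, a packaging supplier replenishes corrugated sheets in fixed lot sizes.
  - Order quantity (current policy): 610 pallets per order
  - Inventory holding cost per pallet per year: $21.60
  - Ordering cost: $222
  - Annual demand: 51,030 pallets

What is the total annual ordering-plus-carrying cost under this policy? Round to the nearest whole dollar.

$25,160

Ordering: D/Q × S = 51,030/610 × $222 = $18,571.57
Holding:  Q/2 × H = 610/2 × $21.6 = $6,588.00
Total = $18,571.57 + $6,588.00 = $25,159.57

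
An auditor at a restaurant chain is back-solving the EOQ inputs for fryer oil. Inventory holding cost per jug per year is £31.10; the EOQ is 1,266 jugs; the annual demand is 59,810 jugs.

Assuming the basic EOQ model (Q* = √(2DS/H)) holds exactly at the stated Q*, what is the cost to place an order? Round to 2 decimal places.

£416.70

Since Q* = (2DS/H)^½, squaring gives Q*²·H = 2DS.
S = Q²H / (2D) = 1,266² × 31.1 / (2 × 59,810) = 416.7005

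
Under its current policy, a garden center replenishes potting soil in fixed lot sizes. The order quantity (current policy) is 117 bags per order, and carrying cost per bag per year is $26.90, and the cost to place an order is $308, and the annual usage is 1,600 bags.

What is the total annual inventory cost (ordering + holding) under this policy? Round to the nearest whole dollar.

$5,786

Orders/yr = 1,600/117 = 13.675; ordering cost = 13.675 × $308 = $4,211.97
Average inventory = 117/2 = 58.5; holding cost = 58.5 × $26.9 = $1,573.65
Total = $4,211.97 + $1,573.65 = $5,785.62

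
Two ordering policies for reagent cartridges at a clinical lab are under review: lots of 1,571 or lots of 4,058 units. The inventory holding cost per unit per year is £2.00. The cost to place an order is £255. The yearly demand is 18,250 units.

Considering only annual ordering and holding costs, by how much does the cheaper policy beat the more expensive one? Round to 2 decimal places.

For each Q, cost = (D/Q)·S + (Q/2)·H.
TC(1,571) = (18,250/1,571)×255 + (1,571/2)×2 = £4,533.29
TC(4,058) = (18,250/4,058)×255 + (4,058/2)×2 = £5,204.81
Cheaper: Q = 1,571.  Difference = £671.52

£671.52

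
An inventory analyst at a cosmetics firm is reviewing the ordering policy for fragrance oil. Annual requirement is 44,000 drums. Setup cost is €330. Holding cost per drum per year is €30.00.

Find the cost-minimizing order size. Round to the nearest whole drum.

EOQ = √(2DS/H) = √(2 × 44,000 × 330 / 30)
    = √(968,000.00) ≈ 983.87

984 drums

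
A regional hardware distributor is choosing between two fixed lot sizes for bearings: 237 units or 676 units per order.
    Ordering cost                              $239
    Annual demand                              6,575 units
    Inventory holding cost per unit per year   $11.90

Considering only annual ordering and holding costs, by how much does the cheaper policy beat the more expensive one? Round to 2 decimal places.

For each Q, cost = (D/Q)·S + (Q/2)·H.
TC(237) = (6,575/237)×239 + (237/2)×11.9 = $8,040.64
TC(676) = (6,575/676)×239 + (676/2)×11.9 = $6,346.79
Lots of 676 are cheaper by $1,693.84.

$1,693.84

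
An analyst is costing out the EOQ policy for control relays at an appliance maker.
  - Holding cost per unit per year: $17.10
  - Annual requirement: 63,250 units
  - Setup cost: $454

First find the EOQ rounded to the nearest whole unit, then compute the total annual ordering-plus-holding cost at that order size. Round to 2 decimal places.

$31,338.00

EOQ = √(2DS/H) = √(2 × 63,250 × 454 / 17.1)
    = √(3,358,538.01) ≈ 1,832.63 → Q = 1,833 units
Ordering: D/Q × S = 63,250/1,833 × $454 = $15,665.85
Holding:  Q/2 × H = 1,833/2 × $17.1 = $15,672.15
Total = $15,665.85 + $15,672.15 = $31,338.00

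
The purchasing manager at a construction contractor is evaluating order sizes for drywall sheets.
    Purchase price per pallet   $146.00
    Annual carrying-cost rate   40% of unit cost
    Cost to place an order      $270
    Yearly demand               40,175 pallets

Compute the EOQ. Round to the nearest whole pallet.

Carrying cost H = $146 × 40% = $58.4000/pallet/yr
EOQ = √(2DS/H) = √(2 × 40,175 × 270 / 58.4)
    = √(371,481.16) ≈ 609.49

609 pallets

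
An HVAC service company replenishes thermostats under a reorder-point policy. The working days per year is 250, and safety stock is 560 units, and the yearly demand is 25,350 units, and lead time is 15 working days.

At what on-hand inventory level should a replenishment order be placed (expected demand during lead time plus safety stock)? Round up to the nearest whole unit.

2,081 units

Daily demand d = 25,350 / 250 = 101.400 units/day
Demand during lead time = 101.400 × 15 = 1,521.00
Reorder point = 1,521.00 + 560 = 2,081.00 → round up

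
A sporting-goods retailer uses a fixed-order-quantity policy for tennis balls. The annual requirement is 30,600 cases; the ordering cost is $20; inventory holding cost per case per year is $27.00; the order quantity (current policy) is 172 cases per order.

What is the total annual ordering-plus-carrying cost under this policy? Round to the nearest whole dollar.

$5,880

Ordering: D/Q × S = 30,600/172 × $20 = $3,558.14
Holding:  Q/2 × H = 172/2 × $27 = $2,322.00
Total = $3,558.14 + $2,322.00 = $5,880.14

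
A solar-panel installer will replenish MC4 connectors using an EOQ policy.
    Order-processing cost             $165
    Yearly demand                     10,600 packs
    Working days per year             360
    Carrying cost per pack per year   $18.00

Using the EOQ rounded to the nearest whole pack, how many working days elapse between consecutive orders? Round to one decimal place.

EOQ = √(2DS/H) = √(2 × 10,600 × 165 / 18)
    = √(194,333.33) ≈ 440.83 → Q = 441 packs
T = Q/D × 360 days = 441/10,600 × 360 = 14.977 days

15.0 days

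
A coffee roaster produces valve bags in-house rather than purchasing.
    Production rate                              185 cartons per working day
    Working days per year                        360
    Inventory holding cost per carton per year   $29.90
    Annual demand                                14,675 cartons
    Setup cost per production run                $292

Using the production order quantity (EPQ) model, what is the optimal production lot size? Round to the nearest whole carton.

606 cartons

d = 14,675/360 = 40.7639 cartons/day;  effective holding cost H(1 − d/p) = 29.9·(1 − 40.7639/185) = 23.31167
Q* = √(2DS / H_eff) = √(2·14,675·292 / 23.31167) ≈ 606.33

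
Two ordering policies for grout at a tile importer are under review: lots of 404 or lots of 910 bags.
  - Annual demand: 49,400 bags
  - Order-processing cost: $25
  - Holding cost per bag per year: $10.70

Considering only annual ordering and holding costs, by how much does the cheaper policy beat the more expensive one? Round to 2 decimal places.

$1,007.31

TC(Q) = (D/Q)S + (Q/2)H
TC(404) = (49,400/404)×25 + (404/2)×10.7 = $5,218.33
TC(910) = (49,400/910)×25 + (910/2)×10.7 = $6,225.64
Cheaper: Q = 404.  Difference = $1,007.31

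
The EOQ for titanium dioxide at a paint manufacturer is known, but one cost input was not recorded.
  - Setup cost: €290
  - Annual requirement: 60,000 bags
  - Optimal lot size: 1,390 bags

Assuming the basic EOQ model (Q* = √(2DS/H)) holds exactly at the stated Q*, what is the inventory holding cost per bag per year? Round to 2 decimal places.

EOQ relation: Q² = 2DS/H, so rearrange for the unknown.
H = 2DS / Q² = 2 × 60,000 × 290 / 1,390² = 18.0115

€18.01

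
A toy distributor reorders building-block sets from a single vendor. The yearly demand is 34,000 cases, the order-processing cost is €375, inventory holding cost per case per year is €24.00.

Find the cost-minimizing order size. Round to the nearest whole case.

Optimal lot size Q* = (2 × 34,000 × €375 / €24)^½ ≈ 1,030.78

1,031 cases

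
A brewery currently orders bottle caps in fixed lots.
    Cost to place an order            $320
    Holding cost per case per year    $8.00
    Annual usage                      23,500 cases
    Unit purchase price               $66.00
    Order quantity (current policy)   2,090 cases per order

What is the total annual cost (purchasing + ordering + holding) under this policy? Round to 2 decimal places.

$1,562,958.09

Orders/yr = 23,500/2,090 = 11.244; ordering cost = 11.244 × $320 = $3,598.09
Average inventory = 2,090/2 = 1045; holding cost = 1045 × $8 = $8,360.00
Purchase cost = D·C = 23,500 × 66 = $1,551,000.00
Total = $3,598.09 + $8,360.00 + $1,551,000.00 = $1,562,958.09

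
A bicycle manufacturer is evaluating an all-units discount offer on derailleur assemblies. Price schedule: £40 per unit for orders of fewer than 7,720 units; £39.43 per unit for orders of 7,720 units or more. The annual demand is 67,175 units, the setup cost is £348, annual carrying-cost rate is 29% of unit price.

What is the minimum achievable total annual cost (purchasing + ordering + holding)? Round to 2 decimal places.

H₁ = 29%×£40 = £11.6000;  H₂ = 29%×£39.43 = £11.4347
EOQ₁ = √(2×67,175×348/11.6000) = 2,007.61  (< 7,720, feasible at tier 1)
EOQ₂ = √(2×67,175×348/11.4347) = 2,022.07  (< 7,720 → use Q = 7,720 at tier-2 price)
TC(tier 1 (EOQ₁), Q≈2,007.6) = £2,710,288.28
TC(tier 2, Q≈7,720.0) = £2,695,876.29
Minimum at tier 2: £2,695,876.29

£2,695,876.29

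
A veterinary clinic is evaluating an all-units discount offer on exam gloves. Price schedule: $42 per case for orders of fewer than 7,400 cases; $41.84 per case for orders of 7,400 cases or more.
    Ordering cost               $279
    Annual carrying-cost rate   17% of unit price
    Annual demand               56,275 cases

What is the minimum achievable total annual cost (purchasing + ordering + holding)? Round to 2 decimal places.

H₁ = 17%×$42 = $7.1400;  H₂ = 17%×$41.84 = $7.1128
EOQ₁ = √(2×56,275×279/7.1400) = 2,097.13  (< 7,400, feasible at tier 1)
EOQ₂ = √(2×56,275×279/7.1128) = 2,101.14  (< 7,400 → use Q = 7,400 at tier-2 price)
TC(tier 1 (EOQ₁), Q≈2,097.1) = $2,378,523.52
TC(tier 2, Q≈7,400.0) = $2,382,985.08
Minimum at tier 1 (EOQ₁): $2,378,523.52

$2,378,523.52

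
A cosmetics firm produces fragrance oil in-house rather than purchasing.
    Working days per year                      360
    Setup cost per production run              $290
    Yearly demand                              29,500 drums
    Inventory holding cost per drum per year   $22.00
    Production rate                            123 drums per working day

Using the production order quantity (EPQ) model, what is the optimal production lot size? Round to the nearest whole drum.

d = 29,500/360 = 81.9444 drums/day;  effective holding cost H(1 − d/p) = 22·(1 − 81.9444/123) = 7.34327
Q* = √(2DS / H_eff) = √(2·29,500·290 / 7.34327) ≈ 1,526.44

1,526 drums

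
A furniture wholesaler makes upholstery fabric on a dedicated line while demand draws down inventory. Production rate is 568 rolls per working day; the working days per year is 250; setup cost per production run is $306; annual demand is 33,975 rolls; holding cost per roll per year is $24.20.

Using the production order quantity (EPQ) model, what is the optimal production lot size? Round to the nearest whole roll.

d = 33,975/250 = 135.9000 rolls/day;  effective holding cost H(1 − d/p) = 24.2·(1 − 135.9000/568) = 18.40989
Q* = √(2DS / H_eff) = √(2·33,975·306 / 18.40989) ≈ 1,062.75

1,063 rolls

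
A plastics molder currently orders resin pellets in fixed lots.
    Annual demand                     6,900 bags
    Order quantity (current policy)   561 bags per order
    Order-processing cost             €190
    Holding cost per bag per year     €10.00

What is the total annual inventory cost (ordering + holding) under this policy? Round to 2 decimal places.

Ordering: D/Q × S = 6,900/561 × €190 = €2,336.90
Holding:  Q/2 × H = 561/2 × €10 = €2,805.00
Total = €2,336.90 + €2,805.00 = €5,141.90

€5,141.90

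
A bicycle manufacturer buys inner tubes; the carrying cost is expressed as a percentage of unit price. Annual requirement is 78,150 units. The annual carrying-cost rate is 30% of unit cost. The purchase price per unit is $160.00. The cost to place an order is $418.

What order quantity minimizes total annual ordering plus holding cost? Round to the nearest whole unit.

Carrying cost H = $160 × 30% = $48.0000/unit/yr
EOQ = √(2DS/H) = √(2 × 78,150 × 418 / 48)
    = √(1,361,112.50) ≈ 1,166.67

1,167 units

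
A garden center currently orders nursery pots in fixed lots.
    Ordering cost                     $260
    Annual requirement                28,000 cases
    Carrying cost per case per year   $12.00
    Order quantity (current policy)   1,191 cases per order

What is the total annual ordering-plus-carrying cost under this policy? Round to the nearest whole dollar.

$13,259

Annual ordering cost = (D/Q)·S = (28,000/1,191) × 260 = $6,112.51
Annual holding cost  = (Q/2)·H = (1,191/2) × 12 = $7,146.00
Total = $6,112.51 + $7,146.00 = $13,258.51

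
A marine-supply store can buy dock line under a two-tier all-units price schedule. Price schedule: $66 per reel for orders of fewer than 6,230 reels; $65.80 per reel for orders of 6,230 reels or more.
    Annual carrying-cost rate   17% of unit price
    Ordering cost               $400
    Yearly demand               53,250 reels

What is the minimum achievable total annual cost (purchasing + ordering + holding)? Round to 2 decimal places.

H₁ = 17%×$66 = $11.2200;  H₂ = 17%×$65.80 = $11.1860
EOQ₁ = √(2×53,250×400/11.2200) = 1,948.54  (< 6,230, feasible at tier 1)
EOQ₂ = √(2×53,250×400/11.1860) = 1,951.49  (< 6,230 → use Q = 6,230 at tier-2 price)
TC(tier 1 (EOQ₁), Q≈1,948.5) = $3,536,362.57
TC(tier 2, Q≈6,230.0) = $3,542,113.33
Minimum at tier 1 (EOQ₁): $3,536,362.57

$3,536,362.57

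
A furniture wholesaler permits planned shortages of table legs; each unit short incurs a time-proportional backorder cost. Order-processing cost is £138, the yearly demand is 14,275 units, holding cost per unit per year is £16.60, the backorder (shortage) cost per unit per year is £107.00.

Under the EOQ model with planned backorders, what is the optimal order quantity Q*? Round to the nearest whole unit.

Basic EOQ = √(2·14,275·138/16.6) = 487.179
Backorder adjustment √((H+b)/b) = √((16.6+107)/107) = 1.0748
Q* = 487.179 × 1.0748 ≈ 523.61

524 units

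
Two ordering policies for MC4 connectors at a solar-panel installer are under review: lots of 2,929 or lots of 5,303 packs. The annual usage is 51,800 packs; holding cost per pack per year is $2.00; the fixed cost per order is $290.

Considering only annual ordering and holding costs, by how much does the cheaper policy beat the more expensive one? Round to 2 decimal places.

$78.02

For each Q, cost = (D/Q)·S + (Q/2)·H.
TC(2,929) = (51,800/2,929)×290 + (2,929/2)×2 = $8,057.71
TC(5,303) = (51,800/5,303)×290 + (5,303/2)×2 = $8,135.74
|ΔTC| = |$8,057.71 − $8,135.74| = $78.02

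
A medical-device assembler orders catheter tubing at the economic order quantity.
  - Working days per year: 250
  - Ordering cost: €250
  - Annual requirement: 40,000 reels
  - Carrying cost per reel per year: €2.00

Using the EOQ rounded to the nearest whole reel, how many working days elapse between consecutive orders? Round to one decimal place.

19.8 days

EOQ = √(2DS/H) = √(2 × 40,000 × 250 / 2)
    = √(10,000,000.00) ≈ 3,162.28 → Q = 3,162 reels
Days between orders = 250 / (D/Q) = 250 / 12.650 ≈ 19.762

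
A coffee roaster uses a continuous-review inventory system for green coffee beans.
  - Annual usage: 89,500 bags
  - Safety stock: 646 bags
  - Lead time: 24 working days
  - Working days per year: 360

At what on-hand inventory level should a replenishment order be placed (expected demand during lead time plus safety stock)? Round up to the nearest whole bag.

6,613 bags

Daily demand d = 89,500 / 360 = 248.611 bags/day
Demand during lead time = 248.611 × 24 = 5,966.67
Reorder point = 5,966.67 + 646 = 6,612.67 → round up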